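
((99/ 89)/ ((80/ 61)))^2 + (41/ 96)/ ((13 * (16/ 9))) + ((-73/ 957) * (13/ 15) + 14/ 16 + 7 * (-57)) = -1504016355066229/ 3784134182400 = -397.45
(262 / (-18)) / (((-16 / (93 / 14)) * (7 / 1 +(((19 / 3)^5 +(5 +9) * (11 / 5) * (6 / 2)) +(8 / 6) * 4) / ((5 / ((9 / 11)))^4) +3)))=185803440625 / 534247228704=0.35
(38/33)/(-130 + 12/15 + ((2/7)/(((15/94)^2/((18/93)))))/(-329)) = -721525/80959241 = -0.01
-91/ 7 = -13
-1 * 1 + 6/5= 0.20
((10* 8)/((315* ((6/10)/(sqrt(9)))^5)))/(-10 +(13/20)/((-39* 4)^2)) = -208000000/2620793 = -79.37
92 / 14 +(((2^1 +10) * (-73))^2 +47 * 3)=5372665 / 7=767523.57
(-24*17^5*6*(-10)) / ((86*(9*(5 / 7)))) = 159023984 / 43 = 3698232.19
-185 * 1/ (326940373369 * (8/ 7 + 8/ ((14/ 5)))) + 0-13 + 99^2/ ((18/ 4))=2831303633375355/ 1307761493476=2165.00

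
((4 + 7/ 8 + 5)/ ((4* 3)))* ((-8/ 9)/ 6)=-79/ 648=-0.12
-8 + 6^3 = 208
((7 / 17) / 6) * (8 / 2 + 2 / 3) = 0.32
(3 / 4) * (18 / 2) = 27 / 4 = 6.75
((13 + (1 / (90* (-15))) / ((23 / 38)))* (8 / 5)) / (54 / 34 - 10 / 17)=1614448 / 77625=20.80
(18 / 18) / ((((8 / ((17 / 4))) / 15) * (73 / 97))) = 24735 / 2336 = 10.59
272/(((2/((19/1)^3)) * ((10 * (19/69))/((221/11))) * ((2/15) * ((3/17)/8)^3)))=156936135396352/33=4755640466556.12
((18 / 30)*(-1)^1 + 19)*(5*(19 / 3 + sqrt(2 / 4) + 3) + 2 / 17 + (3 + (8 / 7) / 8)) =46*sqrt(2) + 1639808 / 1785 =983.71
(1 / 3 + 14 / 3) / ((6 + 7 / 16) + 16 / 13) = 0.65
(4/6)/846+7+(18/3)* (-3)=-13958/1269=-11.00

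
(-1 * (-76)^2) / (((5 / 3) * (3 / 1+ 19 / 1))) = -8664 / 55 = -157.53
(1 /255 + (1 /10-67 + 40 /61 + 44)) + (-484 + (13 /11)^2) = -1900387987 /3764310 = -504.84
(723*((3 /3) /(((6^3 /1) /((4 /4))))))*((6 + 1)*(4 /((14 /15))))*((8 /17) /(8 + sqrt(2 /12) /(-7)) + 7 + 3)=3374*sqrt(6) /191913 + 387692603 /383826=1010.12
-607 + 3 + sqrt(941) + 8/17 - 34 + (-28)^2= sqrt(941) + 2490/17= 177.15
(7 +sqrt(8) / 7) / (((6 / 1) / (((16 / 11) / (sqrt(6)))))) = 16 * sqrt(3) / 693 +28 * sqrt(6) / 99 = 0.73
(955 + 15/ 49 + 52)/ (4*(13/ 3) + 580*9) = 74037/ 384944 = 0.19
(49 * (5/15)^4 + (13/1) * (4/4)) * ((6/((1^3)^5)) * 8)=17632/27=653.04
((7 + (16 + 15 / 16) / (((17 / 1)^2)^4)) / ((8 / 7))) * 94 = 257042710275127 / 446448476224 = 575.75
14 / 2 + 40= 47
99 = 99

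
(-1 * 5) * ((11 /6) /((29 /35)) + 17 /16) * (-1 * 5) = 113975 /1392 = 81.88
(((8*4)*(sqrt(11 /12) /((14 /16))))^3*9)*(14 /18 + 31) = 6597640192*sqrt(33) /3087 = 12277472.43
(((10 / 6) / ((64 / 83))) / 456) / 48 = 415 / 4202496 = 0.00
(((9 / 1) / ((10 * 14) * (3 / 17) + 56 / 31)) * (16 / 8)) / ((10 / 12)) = 0.81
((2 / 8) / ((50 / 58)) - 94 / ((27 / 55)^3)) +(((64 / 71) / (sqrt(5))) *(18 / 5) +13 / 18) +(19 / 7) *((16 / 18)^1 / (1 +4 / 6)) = -790.65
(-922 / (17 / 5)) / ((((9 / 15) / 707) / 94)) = -1531856900 / 51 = -30036409.80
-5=-5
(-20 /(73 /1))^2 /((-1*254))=-200 /676783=-0.00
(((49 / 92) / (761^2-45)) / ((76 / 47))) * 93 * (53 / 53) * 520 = 13921635 / 506112424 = 0.03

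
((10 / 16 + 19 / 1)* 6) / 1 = 471 / 4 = 117.75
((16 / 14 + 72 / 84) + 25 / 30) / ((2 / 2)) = 17 / 6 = 2.83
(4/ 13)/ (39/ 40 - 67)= -160/ 34333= -0.00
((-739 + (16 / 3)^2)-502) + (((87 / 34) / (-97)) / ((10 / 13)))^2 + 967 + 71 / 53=-126704367316603 / 518823550800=-244.21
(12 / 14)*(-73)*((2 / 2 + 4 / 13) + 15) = -1020.40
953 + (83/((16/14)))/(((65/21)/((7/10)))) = 969.42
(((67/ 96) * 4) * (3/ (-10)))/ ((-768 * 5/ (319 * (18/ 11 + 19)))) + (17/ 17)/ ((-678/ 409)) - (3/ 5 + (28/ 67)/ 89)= 15718330893/ 68999065600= 0.23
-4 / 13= -0.31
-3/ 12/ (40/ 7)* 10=-7/ 16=-0.44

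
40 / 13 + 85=1145 / 13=88.08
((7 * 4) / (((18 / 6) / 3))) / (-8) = -7 / 2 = -3.50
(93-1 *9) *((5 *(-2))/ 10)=-84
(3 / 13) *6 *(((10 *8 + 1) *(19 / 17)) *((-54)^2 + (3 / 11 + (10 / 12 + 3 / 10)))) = 261469944 / 715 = 365692.23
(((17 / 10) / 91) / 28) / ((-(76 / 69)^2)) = -0.00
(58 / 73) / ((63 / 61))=3538 / 4599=0.77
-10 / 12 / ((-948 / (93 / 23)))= 155 / 43608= 0.00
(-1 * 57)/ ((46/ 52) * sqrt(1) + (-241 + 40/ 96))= 8892/ 37393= 0.24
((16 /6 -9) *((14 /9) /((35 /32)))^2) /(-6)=2.14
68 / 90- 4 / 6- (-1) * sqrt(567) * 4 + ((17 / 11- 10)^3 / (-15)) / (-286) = -890407 / 17129970 + 36 * sqrt(7) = 95.20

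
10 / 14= 5 / 7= 0.71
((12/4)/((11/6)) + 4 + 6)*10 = 1280/11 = 116.36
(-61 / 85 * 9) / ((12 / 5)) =-183 / 68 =-2.69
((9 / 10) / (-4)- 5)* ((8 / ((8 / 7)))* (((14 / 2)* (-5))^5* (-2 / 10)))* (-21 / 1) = 64545182625 / 8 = 8068147828.12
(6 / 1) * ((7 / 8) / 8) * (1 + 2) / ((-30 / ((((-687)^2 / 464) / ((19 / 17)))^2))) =-1351898498616309 / 24870993920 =-54356.43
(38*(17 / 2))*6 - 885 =1053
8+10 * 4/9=112/9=12.44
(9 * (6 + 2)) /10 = 36 /5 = 7.20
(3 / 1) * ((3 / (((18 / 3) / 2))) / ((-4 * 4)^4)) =3 / 65536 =0.00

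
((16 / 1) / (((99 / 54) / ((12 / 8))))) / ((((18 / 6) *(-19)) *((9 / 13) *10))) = -104 / 3135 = -0.03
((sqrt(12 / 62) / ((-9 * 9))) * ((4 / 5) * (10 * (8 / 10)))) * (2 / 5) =-64 * sqrt(186) / 62775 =-0.01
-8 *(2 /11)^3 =-64 /1331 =-0.05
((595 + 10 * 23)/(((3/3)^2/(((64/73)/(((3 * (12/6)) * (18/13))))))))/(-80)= -715/657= -1.09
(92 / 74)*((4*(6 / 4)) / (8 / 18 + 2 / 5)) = 6210 / 703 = 8.83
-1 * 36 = -36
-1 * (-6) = 6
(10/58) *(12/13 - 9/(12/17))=-3075/1508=-2.04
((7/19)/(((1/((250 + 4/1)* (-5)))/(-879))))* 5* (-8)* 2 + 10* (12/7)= -4376011320/133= -32902340.75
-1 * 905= -905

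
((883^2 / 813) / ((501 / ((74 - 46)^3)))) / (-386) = -8557866464 / 78611409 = -108.86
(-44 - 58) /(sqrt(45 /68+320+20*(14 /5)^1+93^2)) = -204*sqrt(10433665) /613745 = -1.07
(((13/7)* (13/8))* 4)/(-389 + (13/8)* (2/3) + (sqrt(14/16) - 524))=-853554/64480297 - 234* sqrt(14)/64480297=-0.01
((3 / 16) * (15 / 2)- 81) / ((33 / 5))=-4245 / 352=-12.06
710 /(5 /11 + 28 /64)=124960 /157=795.92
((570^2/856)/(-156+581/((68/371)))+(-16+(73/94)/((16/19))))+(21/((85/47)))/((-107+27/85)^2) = -2534155226887442823/169499235375849056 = -14.95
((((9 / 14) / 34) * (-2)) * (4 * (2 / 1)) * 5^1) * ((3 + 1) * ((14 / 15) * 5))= -28.24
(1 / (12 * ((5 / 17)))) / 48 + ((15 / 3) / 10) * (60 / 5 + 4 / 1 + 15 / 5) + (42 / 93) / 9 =284389 / 29760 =9.56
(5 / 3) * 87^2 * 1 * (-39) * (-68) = 33454980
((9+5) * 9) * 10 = 1260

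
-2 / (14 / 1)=-1 / 7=-0.14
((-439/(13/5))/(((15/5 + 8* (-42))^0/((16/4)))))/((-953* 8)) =2195/24778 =0.09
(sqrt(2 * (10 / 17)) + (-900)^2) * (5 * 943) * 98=924140 * sqrt(85) / 17 + 374276700000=374277201185.28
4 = 4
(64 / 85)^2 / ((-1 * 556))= -1024 / 1004275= -0.00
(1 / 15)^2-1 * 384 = -384.00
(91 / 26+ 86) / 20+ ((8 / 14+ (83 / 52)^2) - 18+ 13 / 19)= -17481089 / 1798160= -9.72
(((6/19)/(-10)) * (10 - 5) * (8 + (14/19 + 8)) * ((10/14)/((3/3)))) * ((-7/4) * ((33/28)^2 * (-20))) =-12986325/141512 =-91.77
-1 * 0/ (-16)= 0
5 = 5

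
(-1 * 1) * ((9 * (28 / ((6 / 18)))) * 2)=-1512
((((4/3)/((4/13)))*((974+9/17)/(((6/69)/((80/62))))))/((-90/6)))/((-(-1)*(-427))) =19814132/2025261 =9.78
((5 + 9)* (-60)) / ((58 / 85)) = -35700 / 29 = -1231.03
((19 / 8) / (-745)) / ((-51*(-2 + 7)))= 19 / 1519800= 0.00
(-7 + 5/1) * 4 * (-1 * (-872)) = -6976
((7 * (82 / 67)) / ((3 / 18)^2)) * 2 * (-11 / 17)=-454608 / 1139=-399.13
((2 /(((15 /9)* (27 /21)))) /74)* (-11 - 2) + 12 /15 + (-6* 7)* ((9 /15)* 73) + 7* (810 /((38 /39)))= 8394340 /2109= 3980.25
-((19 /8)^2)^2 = -130321 /4096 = -31.82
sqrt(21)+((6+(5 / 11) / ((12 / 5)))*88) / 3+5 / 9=sqrt(21)+1639 / 9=186.69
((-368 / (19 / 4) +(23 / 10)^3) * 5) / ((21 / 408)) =-3013437 / 475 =-6344.08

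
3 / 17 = 0.18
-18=-18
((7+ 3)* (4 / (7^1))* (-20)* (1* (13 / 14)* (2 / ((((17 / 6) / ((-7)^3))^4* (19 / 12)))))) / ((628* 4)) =-11461225.71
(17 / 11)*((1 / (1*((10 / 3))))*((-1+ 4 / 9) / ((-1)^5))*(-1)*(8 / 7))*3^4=-1836 / 77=-23.84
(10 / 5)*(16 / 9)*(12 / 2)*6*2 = 256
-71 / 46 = -1.54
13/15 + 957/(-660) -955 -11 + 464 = -6031/12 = -502.58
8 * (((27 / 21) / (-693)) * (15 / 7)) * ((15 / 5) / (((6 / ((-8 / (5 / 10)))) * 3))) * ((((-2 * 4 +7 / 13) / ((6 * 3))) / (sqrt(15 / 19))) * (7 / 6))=-1552 * sqrt(285) / 567567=-0.05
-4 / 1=-4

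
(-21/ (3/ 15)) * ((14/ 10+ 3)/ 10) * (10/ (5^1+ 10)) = -154/ 5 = -30.80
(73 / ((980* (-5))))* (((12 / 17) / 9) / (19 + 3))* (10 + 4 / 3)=-73 / 121275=-0.00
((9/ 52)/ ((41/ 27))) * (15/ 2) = 3645/ 4264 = 0.85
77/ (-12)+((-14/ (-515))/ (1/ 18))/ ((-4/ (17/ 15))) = -202559/ 30900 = -6.56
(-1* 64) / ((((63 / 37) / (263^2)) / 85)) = -13922336320 / 63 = -220989465.40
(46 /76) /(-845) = -23 /32110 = -0.00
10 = 10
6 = 6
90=90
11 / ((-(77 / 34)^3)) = -39304 / 41503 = -0.95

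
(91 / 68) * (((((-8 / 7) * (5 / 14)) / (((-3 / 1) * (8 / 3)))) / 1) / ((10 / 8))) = 13 / 238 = 0.05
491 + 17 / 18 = 8855 / 18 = 491.94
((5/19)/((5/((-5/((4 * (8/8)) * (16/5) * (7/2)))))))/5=-5/4256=-0.00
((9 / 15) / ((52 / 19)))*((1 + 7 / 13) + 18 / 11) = 12939 / 18590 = 0.70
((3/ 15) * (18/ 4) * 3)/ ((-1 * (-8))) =27/ 80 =0.34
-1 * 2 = -2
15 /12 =5 /4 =1.25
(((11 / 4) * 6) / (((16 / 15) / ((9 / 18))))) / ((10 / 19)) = 1881 / 128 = 14.70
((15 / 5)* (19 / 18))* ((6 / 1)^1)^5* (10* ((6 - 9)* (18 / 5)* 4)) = -10637568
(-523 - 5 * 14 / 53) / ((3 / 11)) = -101893 / 53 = -1922.51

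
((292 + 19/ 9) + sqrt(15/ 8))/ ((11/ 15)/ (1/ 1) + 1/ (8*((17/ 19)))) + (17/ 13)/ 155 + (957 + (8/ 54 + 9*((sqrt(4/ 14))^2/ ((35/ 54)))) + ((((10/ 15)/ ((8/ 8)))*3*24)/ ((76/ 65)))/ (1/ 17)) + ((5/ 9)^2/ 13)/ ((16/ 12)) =510*sqrt(30)/ 1781 + 55400263561361/ 27756778140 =1997.49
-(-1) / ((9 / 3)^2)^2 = 1 / 81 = 0.01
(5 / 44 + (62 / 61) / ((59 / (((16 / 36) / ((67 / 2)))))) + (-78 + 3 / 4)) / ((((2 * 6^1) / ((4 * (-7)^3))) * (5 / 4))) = 2526409990342 / 358082505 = 7055.39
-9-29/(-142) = -1249/142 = -8.80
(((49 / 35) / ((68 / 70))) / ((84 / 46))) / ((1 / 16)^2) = 202.04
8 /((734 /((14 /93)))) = 56 /34131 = 0.00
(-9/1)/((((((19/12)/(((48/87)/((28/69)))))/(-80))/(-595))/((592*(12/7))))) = -1439941017600/3857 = -373331868.71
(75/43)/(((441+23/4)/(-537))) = -161100/76841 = -2.10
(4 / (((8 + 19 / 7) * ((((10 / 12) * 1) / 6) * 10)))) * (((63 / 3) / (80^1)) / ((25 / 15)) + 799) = 6712923 / 31250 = 214.81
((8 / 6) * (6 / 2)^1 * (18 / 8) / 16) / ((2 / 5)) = 45 / 32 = 1.41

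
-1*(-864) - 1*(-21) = 885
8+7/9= 79/9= 8.78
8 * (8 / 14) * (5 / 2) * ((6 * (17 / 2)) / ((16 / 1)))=255 / 7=36.43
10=10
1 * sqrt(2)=sqrt(2)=1.41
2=2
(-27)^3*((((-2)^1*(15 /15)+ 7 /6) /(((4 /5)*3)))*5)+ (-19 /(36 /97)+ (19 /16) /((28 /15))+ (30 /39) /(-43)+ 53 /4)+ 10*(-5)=76822755587 /2253888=34084.55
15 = 15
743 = 743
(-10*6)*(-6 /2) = 180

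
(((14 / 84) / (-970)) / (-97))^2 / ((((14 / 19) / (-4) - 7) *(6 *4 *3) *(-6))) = 19 / 18793420711228800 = 0.00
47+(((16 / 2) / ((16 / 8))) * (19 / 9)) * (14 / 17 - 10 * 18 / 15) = -7249 / 153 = -47.38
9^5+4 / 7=413347 / 7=59049.57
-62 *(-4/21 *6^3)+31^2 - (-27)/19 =467266/133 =3513.28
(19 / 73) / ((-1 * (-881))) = 0.00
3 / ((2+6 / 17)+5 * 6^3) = 51 / 18400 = 0.00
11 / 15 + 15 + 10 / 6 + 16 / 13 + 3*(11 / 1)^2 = 24806 / 65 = 381.63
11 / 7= 1.57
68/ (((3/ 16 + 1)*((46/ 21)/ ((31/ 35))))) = 50592/ 2185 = 23.15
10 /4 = 5 /2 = 2.50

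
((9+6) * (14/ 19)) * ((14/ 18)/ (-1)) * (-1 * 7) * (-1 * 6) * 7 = -48020/ 19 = -2527.37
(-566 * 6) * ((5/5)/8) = -849/2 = -424.50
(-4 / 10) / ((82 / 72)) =-0.35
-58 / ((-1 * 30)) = 29 / 15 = 1.93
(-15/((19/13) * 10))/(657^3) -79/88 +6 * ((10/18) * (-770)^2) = 312371300298347797/158056051032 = 1976332.44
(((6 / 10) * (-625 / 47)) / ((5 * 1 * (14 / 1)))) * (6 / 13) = -225 / 4277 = -0.05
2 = 2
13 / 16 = 0.81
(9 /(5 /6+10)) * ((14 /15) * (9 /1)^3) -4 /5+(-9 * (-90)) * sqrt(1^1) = 446698 /325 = 1374.46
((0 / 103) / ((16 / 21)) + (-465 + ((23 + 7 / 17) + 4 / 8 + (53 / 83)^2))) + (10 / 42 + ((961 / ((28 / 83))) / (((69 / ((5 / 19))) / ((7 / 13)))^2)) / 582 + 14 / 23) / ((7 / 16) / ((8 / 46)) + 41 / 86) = -502604833468851171505637 / 1141252711266710108430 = -440.40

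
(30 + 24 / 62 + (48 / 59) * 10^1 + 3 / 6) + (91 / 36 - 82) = -2663359 / 65844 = -40.45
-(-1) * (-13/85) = -0.15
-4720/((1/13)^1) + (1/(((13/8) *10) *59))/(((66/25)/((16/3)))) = -4659248720/75933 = -61360.00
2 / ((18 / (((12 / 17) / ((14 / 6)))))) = 4 / 119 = 0.03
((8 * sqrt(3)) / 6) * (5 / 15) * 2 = 8 * sqrt(3) / 9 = 1.54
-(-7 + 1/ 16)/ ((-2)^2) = 111/ 64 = 1.73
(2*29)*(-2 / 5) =-116 / 5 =-23.20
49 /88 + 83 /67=10587 /5896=1.80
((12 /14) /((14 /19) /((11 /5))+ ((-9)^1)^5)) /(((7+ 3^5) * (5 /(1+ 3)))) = -2508 /53992623125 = -0.00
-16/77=-0.21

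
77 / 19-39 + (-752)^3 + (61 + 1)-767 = -8079935211 / 19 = -425259747.95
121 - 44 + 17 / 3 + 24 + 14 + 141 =785 / 3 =261.67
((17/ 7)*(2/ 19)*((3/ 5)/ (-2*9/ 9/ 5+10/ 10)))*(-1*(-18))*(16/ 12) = 816/ 133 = 6.14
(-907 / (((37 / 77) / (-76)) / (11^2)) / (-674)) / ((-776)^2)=-160559861 / 3754266272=-0.04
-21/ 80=-0.26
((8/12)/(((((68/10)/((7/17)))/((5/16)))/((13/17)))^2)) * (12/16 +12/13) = 11545625/49433741312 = 0.00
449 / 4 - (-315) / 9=589 / 4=147.25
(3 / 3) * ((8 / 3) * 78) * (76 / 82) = 7904 / 41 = 192.78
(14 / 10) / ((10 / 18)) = 63 / 25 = 2.52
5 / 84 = 0.06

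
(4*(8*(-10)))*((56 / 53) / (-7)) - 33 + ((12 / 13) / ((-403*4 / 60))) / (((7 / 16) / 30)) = 25162603 / 1943669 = 12.95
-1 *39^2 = -1521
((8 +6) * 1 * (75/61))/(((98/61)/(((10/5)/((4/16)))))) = 600/7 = 85.71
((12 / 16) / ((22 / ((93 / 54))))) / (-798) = -31 / 421344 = -0.00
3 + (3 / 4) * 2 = 9 / 2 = 4.50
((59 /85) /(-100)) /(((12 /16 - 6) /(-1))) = -59 /44625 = -0.00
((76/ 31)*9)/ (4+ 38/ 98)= 5.03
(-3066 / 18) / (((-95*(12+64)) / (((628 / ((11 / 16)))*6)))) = 2567264 / 19855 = 129.30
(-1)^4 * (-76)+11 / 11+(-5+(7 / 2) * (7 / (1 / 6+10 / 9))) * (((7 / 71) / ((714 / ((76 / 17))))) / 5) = -530916737 / 7079055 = -75.00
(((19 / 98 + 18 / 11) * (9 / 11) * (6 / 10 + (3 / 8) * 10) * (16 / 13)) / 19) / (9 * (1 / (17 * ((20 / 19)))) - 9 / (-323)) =7781512 / 9788779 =0.79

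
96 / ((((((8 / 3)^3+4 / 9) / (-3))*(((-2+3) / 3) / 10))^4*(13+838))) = 13075441503750 / 250619432771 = 52.17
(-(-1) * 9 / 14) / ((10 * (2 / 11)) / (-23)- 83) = -0.01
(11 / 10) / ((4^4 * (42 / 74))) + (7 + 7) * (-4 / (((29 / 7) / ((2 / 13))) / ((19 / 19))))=-41994401 / 20267520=-2.07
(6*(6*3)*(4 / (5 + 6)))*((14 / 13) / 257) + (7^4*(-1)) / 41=-87991183 / 1506791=-58.40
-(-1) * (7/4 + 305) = 1227/4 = 306.75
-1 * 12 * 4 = -48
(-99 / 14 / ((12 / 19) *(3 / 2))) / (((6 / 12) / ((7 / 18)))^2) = -1463 / 324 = -4.52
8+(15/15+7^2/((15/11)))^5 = 52185382880024/759375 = 68721491.86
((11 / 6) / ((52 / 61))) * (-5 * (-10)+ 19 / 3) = 8723 / 72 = 121.15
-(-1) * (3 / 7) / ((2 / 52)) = 78 / 7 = 11.14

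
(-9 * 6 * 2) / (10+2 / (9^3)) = -19683 / 1823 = -10.80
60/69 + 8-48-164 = -4672/23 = -203.13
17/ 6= 2.83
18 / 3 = 6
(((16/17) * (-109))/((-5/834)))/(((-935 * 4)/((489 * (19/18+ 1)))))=-365502724/79475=-4598.96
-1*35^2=-1225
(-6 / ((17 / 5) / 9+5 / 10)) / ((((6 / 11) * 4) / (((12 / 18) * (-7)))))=1155 / 79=14.62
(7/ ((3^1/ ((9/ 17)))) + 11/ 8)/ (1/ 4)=10.44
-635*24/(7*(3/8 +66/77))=-40640/23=-1766.96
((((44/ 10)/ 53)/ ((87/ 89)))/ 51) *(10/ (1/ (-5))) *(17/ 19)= -19580/ 262827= -0.07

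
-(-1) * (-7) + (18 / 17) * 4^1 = -2.76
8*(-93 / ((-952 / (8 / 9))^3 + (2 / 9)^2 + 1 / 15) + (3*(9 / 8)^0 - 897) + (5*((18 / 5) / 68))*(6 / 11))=-166326868301395506 / 23259750446449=-7150.84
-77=-77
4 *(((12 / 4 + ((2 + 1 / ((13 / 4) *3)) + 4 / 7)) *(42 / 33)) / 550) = 6196 / 117975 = 0.05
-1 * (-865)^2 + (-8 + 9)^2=-748224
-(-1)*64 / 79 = 64 / 79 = 0.81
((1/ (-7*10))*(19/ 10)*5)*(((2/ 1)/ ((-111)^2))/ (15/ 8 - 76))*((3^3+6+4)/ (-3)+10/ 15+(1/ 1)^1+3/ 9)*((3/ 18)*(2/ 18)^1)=-1178/ 20713510755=-0.00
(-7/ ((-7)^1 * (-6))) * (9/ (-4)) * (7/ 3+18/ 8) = 55/ 32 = 1.72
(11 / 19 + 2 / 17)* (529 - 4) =118125 / 323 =365.71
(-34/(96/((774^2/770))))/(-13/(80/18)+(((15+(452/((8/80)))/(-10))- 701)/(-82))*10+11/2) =-34796331/17850371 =-1.95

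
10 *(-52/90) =-5.78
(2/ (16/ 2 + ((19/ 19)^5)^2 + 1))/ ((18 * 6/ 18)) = 1/ 30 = 0.03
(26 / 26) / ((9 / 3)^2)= 1 / 9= 0.11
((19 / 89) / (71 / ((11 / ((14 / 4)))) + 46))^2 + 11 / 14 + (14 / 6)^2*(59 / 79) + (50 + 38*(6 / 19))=444534684923257 / 6649551670902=66.85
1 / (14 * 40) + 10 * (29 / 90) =16249 / 5040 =3.22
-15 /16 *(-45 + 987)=-7065 /8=-883.12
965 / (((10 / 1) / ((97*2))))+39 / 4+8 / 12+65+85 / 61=13759997 / 732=18797.81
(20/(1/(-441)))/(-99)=980/11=89.09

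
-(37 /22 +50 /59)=-3283 /1298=-2.53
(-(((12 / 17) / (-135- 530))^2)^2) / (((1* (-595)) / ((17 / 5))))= 20736 / 2858382309851359375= 0.00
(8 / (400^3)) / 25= 0.00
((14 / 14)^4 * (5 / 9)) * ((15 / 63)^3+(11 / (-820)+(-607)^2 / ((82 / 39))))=1330760414339 / 13669236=97354.41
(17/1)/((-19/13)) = -11.63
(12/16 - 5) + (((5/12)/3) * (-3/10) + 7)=65/24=2.71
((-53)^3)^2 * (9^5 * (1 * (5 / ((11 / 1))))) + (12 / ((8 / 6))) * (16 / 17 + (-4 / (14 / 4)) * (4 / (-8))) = 778726099382278815 / 1309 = 594901527411977.70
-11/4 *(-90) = 495/2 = 247.50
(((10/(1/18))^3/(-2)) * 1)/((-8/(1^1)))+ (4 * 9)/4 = 364509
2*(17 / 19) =34 / 19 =1.79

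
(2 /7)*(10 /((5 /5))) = 20 /7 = 2.86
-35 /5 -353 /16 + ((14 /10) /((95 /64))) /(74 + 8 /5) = -1192213 /41040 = -29.05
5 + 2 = 7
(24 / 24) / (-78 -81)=-1 / 159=-0.01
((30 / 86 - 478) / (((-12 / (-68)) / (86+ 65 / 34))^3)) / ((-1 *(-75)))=-548475256633591 / 696600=-787360402.86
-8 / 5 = -1.60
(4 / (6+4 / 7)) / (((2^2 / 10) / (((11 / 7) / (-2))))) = -55 / 46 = -1.20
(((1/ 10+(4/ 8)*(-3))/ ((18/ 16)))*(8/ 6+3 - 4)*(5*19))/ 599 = -0.07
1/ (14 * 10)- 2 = -279/ 140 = -1.99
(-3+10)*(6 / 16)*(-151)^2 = 59852.62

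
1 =1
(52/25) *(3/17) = 0.37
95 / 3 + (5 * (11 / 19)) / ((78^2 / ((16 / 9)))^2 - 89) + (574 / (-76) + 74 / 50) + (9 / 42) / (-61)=153570726079859 / 6001078186425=25.59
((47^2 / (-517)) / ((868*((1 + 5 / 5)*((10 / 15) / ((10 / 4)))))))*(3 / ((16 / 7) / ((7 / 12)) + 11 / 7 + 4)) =-987 / 338272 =-0.00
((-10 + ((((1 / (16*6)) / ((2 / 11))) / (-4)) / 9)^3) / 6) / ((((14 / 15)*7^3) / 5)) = -82556485665275 / 3171489952038912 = -0.03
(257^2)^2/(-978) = -4362470401/978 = -4460603.68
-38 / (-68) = 0.56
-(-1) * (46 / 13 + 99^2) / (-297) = -127459 / 3861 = -33.01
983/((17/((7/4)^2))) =48167/272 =177.08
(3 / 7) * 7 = 3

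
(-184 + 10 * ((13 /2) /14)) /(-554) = 2511 /7756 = 0.32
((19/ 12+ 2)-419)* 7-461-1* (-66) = -39635/ 12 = -3302.92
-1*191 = -191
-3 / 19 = -0.16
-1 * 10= -10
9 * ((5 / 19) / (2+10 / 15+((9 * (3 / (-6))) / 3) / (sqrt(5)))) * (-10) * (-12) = 291600 * sqrt(5) / 22781+2592000 / 22781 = 142.40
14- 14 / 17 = 13.18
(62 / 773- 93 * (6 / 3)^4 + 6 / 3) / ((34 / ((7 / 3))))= -1340052 / 13141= -101.97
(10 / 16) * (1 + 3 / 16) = 95 / 128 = 0.74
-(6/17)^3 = -216/4913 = -0.04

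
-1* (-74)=74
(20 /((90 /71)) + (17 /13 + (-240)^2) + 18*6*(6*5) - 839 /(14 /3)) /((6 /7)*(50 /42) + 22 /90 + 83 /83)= 3478629595 /129844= 26790.84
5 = 5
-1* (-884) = 884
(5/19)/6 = 0.04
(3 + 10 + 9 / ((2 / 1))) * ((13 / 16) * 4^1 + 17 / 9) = 6475 / 72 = 89.93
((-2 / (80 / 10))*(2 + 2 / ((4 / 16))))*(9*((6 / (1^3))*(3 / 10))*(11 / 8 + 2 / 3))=-1323 / 16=-82.69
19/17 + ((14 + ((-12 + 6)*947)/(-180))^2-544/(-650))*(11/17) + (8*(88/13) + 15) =281307239/198900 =1414.31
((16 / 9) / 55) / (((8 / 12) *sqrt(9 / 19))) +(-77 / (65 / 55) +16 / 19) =-15885 / 247 +8 *sqrt(19) / 495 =-64.24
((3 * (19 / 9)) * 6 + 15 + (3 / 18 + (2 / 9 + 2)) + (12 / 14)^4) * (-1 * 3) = -2417125 / 14406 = -167.79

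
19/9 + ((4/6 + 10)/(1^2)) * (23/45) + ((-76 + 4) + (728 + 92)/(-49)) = -81.17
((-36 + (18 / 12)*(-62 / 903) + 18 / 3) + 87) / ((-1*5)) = -11.38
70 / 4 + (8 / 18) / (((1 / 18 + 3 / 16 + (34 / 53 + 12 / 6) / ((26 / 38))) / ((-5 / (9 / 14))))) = 3488011 / 209394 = 16.66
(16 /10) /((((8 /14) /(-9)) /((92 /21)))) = -552 /5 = -110.40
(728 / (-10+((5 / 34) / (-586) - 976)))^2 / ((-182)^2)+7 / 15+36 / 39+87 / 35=408314336650126706 / 105358544932029753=3.88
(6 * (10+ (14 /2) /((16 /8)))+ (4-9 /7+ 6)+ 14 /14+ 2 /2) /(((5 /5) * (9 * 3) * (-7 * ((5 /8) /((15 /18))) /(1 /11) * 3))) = -856 /43659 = -0.02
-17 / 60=-0.28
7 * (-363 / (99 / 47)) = -1206.33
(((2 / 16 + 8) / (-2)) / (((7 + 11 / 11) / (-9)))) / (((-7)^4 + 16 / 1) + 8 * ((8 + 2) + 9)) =585 / 328832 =0.00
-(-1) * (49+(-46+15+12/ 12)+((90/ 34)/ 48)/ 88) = 19.00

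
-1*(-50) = 50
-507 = -507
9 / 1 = 9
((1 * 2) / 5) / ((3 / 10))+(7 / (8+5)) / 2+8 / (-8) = 47 / 78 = 0.60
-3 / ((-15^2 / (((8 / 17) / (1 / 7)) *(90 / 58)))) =168 / 2465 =0.07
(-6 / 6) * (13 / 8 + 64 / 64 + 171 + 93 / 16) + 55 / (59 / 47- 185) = -6208829 / 34544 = -179.74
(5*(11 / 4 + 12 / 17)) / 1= 1175 / 68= 17.28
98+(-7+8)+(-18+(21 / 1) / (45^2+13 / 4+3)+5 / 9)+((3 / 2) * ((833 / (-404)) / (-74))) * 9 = 358274397127 / 4372290000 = 81.94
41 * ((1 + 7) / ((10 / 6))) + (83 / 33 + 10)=34537 / 165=209.32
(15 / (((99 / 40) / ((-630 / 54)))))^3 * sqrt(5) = -790448.42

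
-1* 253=-253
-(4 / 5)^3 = -64 / 125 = -0.51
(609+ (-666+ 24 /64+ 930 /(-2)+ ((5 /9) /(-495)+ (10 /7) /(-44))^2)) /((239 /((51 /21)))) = -2759610919955 /520639861896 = -5.30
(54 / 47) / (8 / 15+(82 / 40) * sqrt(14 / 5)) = -259200 / 4857121+199260 * sqrt(70) / 4857121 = 0.29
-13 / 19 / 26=-1 / 38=-0.03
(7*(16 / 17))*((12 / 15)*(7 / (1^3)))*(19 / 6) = 116.83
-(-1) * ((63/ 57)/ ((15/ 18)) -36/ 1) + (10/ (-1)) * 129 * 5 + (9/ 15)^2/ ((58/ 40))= -17864592/ 2755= -6484.43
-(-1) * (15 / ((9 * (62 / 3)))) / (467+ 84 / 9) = 15 / 88598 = 0.00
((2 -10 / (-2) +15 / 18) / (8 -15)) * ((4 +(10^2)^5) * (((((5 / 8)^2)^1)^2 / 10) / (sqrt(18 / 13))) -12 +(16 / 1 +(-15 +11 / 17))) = 4136 / 357 -14687500005875 * sqrt(26) / 516096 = -145112233.30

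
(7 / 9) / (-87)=-0.01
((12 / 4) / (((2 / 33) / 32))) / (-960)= -1.65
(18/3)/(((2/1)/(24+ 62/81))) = 2006/27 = 74.30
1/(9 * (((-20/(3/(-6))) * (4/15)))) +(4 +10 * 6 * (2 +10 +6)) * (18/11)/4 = 468299/1056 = 443.46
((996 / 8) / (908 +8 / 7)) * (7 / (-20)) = -12201 / 254560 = -0.05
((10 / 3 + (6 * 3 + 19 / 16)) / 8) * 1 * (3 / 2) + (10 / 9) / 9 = 90121 / 20736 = 4.35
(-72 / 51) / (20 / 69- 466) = 828 / 273139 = 0.00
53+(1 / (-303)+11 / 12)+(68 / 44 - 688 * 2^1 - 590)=-1910.54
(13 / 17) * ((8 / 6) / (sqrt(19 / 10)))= 52 * sqrt(190) / 969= 0.74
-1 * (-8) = 8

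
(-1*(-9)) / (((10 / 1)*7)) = 9 / 70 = 0.13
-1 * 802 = -802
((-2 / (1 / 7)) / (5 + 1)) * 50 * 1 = -350 / 3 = -116.67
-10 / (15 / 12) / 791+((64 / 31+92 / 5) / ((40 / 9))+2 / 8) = 4.84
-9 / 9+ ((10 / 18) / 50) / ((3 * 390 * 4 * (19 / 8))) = -1000349 / 1000350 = -1.00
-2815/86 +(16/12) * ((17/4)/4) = -16159/516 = -31.32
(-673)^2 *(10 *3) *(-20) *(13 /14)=-1766423100 /7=-252346157.14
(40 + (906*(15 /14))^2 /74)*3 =138951195 /3626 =38320.79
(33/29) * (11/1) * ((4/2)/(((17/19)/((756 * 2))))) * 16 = 333704448/493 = 676885.29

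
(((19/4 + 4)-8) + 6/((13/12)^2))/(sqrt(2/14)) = 3963 * sqrt(7)/676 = 15.51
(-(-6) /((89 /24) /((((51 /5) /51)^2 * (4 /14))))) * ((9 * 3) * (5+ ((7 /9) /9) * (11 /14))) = 39408 /15575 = 2.53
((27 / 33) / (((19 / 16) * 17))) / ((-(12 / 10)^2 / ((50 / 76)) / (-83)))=103750 / 67507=1.54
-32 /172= -8 /43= -0.19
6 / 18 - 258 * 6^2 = -27863 / 3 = -9287.67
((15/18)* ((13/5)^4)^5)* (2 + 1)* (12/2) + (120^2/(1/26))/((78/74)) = 57021666226986148316403/19073486328125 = 2989577534.28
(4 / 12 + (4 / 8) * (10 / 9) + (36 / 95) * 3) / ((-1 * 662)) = -866 / 283005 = -0.00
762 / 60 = 127 / 10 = 12.70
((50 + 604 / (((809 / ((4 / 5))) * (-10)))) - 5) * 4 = 3635668 / 20225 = 179.76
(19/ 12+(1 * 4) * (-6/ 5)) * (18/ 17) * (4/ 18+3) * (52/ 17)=-145522/ 4335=-33.57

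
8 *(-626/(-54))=2504/27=92.74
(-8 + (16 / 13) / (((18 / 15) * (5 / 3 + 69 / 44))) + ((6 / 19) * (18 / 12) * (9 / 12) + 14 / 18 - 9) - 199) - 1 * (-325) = 419366221 / 3796884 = 110.45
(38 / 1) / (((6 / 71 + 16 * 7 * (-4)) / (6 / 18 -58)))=233377 / 47703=4.89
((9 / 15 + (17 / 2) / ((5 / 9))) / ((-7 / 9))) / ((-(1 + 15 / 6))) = 1431 / 245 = 5.84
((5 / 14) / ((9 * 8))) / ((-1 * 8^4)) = -5 / 4128768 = -0.00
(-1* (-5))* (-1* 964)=-4820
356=356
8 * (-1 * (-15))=120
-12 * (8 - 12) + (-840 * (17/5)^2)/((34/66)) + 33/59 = -5546307/295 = -18801.04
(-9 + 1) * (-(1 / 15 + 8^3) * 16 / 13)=983168 / 195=5041.89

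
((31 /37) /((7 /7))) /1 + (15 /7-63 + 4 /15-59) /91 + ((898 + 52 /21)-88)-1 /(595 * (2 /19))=650680035 /801346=811.98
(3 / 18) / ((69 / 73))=73 / 414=0.18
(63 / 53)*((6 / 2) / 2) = 189 / 106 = 1.78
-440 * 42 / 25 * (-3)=11088 / 5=2217.60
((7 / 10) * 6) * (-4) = -84 / 5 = -16.80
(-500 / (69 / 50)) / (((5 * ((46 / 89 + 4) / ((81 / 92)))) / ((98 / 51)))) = -16353750 / 602531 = -27.14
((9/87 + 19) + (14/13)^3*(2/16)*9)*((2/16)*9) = 11759949/509704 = 23.07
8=8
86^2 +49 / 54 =399433 / 54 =7396.91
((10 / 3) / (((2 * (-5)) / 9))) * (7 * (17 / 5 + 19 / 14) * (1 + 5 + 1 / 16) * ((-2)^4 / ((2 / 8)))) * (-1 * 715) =27714258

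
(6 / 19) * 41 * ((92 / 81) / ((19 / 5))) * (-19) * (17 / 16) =-80155 / 1026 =-78.12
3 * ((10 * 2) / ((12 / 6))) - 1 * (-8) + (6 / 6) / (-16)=607 / 16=37.94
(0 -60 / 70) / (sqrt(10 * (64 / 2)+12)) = -3 * sqrt(83) / 581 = -0.05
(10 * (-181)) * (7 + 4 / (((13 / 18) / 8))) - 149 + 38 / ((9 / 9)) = -1208713 / 13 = -92977.92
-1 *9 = -9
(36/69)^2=144/529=0.27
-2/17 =-0.12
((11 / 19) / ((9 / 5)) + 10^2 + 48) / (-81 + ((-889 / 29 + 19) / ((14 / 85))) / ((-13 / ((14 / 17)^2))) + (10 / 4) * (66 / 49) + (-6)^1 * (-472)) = 0.05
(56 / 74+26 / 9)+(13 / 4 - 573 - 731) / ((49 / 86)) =-74382785 / 32634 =-2279.30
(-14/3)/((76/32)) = -112/57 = -1.96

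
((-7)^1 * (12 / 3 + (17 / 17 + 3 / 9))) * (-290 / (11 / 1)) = 32480 / 33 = 984.24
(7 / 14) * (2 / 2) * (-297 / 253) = -27 / 46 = -0.59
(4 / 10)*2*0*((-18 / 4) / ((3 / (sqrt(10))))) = 0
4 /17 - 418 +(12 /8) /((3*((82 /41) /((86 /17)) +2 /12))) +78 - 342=-1678357 /2465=-680.88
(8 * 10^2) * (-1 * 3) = -2400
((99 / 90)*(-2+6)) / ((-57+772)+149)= 11 / 2160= 0.01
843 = 843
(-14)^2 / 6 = 98 / 3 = 32.67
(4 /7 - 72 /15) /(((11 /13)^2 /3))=-75036 /4235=-17.72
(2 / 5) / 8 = 1 / 20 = 0.05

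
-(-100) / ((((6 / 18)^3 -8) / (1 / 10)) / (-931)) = 50274 / 43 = 1169.16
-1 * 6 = -6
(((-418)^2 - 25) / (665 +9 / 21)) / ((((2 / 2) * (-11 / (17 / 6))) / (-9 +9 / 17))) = 14674716 / 25619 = 572.81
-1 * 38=-38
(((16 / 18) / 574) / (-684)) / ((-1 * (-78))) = -1 / 34452054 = -0.00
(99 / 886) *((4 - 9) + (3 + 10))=396 / 443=0.89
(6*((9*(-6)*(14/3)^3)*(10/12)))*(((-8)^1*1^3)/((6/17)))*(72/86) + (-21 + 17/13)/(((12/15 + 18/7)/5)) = 17172964480/32981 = 520692.66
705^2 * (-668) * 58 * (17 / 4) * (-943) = 77176186108650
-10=-10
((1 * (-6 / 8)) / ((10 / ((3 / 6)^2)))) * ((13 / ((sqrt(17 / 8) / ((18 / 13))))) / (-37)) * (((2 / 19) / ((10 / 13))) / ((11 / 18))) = 3159 * sqrt(34) / 13146100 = 0.00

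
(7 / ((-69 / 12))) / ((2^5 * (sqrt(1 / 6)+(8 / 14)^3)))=115248 / 2140679 - 823543 * sqrt(6) / 17125432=-0.06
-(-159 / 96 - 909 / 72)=457 / 32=14.28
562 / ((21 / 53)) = 29786 / 21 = 1418.38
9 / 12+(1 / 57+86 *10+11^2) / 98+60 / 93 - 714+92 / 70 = -1214378819 / 1731660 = -701.28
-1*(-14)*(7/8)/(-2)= -49/8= -6.12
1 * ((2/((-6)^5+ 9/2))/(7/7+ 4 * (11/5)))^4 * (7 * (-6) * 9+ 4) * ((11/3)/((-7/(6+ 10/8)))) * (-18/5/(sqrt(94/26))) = -15776000 * sqrt(611)/304939006524144228596283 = -0.00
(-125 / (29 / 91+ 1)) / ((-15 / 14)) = 3185 / 36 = 88.47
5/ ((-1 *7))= -5/ 7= -0.71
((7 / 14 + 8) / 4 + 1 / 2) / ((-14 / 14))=-21 / 8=-2.62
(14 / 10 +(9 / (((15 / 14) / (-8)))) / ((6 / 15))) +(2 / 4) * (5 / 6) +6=-9611 / 60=-160.18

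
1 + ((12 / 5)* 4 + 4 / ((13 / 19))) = 1069 / 65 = 16.45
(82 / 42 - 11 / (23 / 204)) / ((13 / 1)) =-7.35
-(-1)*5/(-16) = -5/16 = -0.31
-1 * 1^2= -1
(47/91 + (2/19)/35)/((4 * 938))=4491/32436040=0.00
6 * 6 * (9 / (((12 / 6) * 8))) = 81 / 4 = 20.25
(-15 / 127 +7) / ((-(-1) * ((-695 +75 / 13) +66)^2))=73853 / 4168292654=0.00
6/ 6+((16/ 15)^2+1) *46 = 22351/ 225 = 99.34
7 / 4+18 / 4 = 25 / 4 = 6.25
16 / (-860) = -4 / 215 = -0.02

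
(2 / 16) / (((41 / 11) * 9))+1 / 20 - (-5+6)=-13967 / 14760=-0.95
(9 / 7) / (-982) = -9 / 6874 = -0.00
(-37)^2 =1369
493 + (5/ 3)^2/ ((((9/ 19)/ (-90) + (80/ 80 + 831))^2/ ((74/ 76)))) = 110876061838067/ 224900732169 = 493.00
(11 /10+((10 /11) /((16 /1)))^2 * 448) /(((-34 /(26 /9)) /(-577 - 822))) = 18678049 /61710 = 302.67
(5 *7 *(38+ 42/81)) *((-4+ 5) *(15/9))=182000/81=2246.91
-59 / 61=-0.97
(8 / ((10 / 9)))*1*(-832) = -5990.40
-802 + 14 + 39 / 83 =-787.53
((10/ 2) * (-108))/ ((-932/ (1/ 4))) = 135/ 932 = 0.14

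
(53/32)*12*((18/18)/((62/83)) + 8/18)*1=52735/1488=35.44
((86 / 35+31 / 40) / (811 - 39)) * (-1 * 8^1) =-181 / 5404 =-0.03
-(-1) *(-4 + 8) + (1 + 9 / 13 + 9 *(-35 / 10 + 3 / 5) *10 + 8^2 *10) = 5001 / 13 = 384.69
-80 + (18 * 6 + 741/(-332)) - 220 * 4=-283605/332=-854.23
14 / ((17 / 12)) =168 / 17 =9.88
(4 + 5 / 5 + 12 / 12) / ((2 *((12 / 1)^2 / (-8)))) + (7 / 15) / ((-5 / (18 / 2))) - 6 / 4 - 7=-9.51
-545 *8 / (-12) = 1090 / 3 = 363.33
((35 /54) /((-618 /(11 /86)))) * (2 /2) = -385 /2869992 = -0.00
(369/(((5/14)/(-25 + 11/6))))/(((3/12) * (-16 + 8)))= 119679/10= 11967.90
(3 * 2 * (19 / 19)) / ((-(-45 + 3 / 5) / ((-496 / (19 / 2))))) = -4960 / 703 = -7.06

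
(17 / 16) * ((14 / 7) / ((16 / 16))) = 17 / 8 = 2.12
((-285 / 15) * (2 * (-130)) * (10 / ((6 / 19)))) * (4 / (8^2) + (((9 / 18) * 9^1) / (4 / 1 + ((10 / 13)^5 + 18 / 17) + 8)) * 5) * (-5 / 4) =-691173367922375 / 2019049104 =-342326.18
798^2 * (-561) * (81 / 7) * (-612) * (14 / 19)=1864152680544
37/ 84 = 0.44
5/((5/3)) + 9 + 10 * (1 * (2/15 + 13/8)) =355/12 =29.58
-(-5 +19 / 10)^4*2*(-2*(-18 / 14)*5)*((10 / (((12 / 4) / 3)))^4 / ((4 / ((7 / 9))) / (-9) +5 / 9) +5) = 1047264502311 / 700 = 1496092146.16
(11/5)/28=11/140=0.08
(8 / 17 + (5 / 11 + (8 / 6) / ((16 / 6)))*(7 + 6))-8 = 1825 / 374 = 4.88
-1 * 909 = -909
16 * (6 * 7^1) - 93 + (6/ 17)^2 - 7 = 165344/ 289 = 572.12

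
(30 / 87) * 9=3.10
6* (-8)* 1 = -48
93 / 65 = 1.43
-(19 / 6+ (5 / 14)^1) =-74 / 21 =-3.52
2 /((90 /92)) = 92 /45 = 2.04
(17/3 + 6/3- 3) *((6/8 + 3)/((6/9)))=105/4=26.25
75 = 75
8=8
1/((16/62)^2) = 961/64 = 15.02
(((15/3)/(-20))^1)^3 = -1/64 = -0.02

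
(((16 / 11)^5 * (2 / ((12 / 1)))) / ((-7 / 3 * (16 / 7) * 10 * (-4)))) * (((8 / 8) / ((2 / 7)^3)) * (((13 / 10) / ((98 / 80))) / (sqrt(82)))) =0.03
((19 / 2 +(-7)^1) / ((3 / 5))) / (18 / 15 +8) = 125 / 276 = 0.45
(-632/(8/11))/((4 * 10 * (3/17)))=-14773/120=-123.11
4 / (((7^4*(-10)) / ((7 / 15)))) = -2 / 25725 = -0.00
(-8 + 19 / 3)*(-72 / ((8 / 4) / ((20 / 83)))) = 1200 / 83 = 14.46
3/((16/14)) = 21/8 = 2.62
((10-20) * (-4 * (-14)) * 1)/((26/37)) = -10360/13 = -796.92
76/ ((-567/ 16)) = -2.14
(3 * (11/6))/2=11/4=2.75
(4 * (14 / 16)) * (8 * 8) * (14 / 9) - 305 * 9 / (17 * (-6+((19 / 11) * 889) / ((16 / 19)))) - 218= 6379677254 / 48940569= 130.36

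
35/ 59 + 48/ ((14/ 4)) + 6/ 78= 77230/ 5369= 14.38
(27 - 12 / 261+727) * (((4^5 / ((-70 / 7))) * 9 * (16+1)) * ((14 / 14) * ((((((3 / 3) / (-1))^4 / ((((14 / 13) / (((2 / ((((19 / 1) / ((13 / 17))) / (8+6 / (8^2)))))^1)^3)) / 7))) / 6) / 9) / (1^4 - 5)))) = 16274468771740543 / 165557603520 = 98300.94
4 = 4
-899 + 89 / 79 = -70932 / 79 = -897.87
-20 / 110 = -2 / 11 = -0.18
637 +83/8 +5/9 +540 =85531/72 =1187.93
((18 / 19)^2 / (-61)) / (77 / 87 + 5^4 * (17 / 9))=-21141 / 1697576869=-0.00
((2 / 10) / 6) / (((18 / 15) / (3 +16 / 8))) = 5 / 36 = 0.14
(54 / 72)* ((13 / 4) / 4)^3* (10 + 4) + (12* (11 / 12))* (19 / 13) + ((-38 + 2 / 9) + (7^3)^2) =117632.93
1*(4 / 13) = 4 / 13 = 0.31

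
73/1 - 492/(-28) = 90.57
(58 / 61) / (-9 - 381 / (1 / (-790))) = 58 / 18359841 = 0.00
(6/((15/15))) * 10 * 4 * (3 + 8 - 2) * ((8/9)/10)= 192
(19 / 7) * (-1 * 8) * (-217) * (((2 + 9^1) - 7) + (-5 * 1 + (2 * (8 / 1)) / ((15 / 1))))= 4712 / 15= 314.13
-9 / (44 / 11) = -9 / 4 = -2.25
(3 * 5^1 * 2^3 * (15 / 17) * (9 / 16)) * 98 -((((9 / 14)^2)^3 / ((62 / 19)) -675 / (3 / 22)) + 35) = 85327240929517 / 7936130944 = 10751.74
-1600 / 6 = -800 / 3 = -266.67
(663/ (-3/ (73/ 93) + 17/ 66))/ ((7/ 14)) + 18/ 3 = -483510/ 1321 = -366.02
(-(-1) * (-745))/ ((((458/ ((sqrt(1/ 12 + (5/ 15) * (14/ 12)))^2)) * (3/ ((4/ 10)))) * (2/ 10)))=-12665/ 24732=-0.51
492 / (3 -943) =-123 / 235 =-0.52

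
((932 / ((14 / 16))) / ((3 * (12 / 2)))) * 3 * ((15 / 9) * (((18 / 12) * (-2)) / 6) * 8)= -74560 / 63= -1183.49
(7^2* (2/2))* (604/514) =57.58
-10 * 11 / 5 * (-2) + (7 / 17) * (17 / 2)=95 / 2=47.50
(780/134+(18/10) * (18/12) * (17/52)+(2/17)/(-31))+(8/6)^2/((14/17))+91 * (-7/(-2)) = 378663080333/1156722840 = 327.36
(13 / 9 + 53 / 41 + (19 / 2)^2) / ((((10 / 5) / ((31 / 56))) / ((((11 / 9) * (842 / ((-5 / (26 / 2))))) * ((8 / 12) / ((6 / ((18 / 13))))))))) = -2814800527 / 265680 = -10594.70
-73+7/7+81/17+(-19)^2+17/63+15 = 330976/1071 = 309.03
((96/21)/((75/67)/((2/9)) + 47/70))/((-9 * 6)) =-5360/361449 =-0.01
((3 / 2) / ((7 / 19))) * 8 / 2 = 114 / 7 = 16.29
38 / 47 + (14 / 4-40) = -3355 / 94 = -35.69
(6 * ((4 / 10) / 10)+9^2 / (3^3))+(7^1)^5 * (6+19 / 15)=9160058 / 75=122134.11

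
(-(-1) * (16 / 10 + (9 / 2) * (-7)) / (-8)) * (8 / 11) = 299 / 110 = 2.72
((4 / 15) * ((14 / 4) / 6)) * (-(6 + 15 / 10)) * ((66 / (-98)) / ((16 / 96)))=33 / 7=4.71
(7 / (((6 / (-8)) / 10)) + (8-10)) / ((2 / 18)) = -858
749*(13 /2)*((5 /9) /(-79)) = -48685 /1422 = -34.24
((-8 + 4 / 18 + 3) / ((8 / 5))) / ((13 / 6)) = -215 / 156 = -1.38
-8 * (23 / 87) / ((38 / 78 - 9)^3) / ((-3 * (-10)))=151593 / 1326545840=0.00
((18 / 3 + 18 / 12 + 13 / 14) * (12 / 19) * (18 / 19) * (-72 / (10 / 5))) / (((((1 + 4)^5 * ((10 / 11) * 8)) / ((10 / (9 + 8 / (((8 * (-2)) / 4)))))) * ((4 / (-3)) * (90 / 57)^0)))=0.01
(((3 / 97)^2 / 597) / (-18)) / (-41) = 1 / 460608186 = 0.00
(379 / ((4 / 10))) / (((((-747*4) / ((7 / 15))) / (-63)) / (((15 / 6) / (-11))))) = -92855 / 43824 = -2.12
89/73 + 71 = 5272/73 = 72.22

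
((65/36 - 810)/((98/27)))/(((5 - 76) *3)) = 29095/27832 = 1.05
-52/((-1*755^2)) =52/570025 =0.00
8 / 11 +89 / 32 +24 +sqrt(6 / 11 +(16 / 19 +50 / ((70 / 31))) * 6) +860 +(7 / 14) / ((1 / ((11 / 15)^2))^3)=8 * sqrt(4630395) / 1463 +3558777216611 / 4009500000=899.35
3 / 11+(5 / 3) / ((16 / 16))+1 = 97 / 33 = 2.94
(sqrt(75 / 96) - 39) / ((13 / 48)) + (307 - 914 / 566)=30*sqrt(2) / 13 + 45672 / 283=164.65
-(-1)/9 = 1/9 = 0.11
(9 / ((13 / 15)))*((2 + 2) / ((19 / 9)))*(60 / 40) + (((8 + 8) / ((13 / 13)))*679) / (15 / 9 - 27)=-98634 / 247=-399.33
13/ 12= 1.08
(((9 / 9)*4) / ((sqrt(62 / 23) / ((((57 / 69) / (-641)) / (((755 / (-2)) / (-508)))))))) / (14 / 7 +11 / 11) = -38608*sqrt(1426) / 1035179745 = -0.00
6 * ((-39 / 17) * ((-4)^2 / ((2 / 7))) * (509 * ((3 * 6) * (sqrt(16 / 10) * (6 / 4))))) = -360176544 * sqrt(10) / 85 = -13399743.99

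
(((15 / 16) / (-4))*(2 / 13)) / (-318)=5 / 44096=0.00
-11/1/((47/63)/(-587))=406791/47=8655.13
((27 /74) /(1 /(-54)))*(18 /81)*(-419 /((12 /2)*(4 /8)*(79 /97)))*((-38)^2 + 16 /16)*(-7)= -22199613030 /2923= -7594804.32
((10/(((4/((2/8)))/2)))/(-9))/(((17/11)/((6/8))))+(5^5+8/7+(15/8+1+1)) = 3129.95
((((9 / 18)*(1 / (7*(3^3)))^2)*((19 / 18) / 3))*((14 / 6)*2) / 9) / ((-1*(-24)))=19 / 178564176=0.00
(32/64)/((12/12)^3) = 1/2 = 0.50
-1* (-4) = 4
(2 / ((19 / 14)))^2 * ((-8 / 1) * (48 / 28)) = -10752 / 361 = -29.78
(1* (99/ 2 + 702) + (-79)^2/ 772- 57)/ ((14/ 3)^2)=697365/ 21616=32.26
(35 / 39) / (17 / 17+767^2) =7 / 4588662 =0.00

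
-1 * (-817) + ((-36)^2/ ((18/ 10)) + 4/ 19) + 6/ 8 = 116885/ 76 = 1537.96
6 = 6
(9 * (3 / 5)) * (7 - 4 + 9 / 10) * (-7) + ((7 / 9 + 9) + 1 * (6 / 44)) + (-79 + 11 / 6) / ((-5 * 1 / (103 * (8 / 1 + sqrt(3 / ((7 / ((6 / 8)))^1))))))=47689 * sqrt(7) / 140 + 31134413 / 2475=13480.80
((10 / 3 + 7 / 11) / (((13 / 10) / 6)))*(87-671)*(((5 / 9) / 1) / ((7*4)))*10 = -2122.99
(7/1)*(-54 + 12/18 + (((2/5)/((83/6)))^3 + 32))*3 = -32020035712/71473375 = -448.00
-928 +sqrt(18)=-928 +3 * sqrt(2)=-923.76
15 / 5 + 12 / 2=9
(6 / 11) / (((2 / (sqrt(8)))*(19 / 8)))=48*sqrt(2) / 209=0.32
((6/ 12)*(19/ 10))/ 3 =19/ 60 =0.32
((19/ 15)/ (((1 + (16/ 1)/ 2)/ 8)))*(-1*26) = -3952/ 135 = -29.27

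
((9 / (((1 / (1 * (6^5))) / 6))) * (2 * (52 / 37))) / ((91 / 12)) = 40310784 / 259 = 155640.09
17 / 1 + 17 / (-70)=16.76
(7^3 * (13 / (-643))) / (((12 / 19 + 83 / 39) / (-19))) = 62778261 / 1314935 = 47.74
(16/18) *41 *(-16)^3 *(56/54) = -37617664/243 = -154805.20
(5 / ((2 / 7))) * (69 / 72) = 805 / 48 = 16.77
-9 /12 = -3 /4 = -0.75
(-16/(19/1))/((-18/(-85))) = -3.98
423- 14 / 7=421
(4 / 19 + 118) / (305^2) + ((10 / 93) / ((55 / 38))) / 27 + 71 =3466375680091 / 48819426975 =71.00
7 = 7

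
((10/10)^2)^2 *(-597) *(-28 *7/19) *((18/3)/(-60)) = -58506/95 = -615.85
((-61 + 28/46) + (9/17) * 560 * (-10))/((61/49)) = -57957837/23851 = -2430.00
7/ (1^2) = 7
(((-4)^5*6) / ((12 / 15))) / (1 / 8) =-61440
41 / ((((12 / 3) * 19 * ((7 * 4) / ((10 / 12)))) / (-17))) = -3485 / 12768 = -0.27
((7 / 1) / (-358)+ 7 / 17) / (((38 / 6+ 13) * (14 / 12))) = 3069 / 176494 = 0.02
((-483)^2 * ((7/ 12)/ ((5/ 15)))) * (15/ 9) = 2721705/ 4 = 680426.25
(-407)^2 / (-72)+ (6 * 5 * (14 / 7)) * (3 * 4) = -113809 / 72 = -1580.68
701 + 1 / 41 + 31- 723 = 370 / 41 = 9.02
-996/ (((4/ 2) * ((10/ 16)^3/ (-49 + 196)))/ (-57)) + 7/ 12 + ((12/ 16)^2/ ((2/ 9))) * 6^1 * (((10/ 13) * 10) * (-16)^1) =333248810399/ 19500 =17089682.58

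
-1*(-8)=8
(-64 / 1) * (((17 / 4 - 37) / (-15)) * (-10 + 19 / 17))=316496 / 255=1241.16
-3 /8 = -0.38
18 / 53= 0.34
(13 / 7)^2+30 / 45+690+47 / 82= 8373779 / 12054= 694.69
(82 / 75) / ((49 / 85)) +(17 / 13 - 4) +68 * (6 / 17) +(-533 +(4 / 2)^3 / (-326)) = -794027194 / 1557465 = -509.82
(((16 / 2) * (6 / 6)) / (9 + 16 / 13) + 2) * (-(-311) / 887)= 115070 / 117971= 0.98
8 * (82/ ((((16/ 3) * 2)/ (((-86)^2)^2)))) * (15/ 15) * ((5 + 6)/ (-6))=-6167517004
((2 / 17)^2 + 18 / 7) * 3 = 15690 / 2023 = 7.76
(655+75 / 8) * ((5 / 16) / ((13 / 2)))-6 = 21583 / 832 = 25.94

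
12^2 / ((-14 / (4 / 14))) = -144 / 49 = -2.94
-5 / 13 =-0.38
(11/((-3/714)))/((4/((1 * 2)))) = -1309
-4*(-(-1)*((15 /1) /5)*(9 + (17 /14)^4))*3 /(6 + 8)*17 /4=-65677545 /537824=-122.12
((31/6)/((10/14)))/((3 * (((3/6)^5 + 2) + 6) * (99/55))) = 0.17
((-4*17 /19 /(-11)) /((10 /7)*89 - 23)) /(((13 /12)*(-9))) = -1904 /5942079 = -0.00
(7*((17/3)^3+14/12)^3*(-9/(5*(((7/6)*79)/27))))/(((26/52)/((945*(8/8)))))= -6769477836583/158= -42844796434.07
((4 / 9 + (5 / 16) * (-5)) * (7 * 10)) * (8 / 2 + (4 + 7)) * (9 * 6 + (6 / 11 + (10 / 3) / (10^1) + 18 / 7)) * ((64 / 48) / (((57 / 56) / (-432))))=23930267200 / 627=38166295.37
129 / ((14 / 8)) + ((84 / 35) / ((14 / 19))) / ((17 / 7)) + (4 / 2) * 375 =490908 / 595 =825.06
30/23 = 1.30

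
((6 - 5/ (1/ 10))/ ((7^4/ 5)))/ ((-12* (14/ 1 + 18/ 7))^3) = 55/ 4720149504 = 0.00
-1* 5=-5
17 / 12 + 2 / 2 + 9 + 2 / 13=1805 / 156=11.57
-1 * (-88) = 88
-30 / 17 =-1.76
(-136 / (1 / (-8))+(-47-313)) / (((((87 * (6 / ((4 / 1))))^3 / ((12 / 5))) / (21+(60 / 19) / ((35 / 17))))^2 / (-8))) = -1166344192 / 338201669737575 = -0.00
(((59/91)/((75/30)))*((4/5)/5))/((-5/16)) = -7552/56875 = -0.13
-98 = -98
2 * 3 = 6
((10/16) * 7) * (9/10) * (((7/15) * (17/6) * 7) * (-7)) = -40817/160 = -255.11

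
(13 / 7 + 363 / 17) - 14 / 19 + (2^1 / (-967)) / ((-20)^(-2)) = 47326404 / 2186387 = 21.65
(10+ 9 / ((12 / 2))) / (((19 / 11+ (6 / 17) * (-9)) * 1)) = -4301 / 542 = -7.94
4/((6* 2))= 1/3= 0.33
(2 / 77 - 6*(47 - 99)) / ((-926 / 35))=-60065 / 5093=-11.79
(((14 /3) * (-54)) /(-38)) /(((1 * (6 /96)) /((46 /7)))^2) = 9750528 /133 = 73312.24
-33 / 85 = -0.39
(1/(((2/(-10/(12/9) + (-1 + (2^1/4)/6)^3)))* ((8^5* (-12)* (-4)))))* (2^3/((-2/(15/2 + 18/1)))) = 242947/905969664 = 0.00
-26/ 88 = -13/ 44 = -0.30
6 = 6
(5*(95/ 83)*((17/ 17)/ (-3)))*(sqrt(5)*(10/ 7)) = -4750*sqrt(5)/ 1743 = -6.09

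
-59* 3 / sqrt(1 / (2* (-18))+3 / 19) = -1062* sqrt(1691) / 89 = -490.69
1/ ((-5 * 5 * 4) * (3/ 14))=-7/ 150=-0.05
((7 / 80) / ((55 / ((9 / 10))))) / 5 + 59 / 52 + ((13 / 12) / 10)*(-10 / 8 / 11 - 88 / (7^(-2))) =-466.01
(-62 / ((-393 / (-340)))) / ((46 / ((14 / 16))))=-18445 / 18078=-1.02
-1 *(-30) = 30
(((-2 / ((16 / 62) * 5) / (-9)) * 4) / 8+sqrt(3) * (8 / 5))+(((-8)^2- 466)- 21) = -420.14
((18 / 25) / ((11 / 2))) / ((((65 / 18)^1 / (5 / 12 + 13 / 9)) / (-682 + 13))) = -806814 / 17875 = -45.14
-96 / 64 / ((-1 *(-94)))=-3 / 188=-0.02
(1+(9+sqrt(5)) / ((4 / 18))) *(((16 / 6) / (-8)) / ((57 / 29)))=-2407 / 342 -29 *sqrt(5) / 38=-8.74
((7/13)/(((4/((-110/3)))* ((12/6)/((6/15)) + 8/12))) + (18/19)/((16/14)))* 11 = -7777/16796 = -0.46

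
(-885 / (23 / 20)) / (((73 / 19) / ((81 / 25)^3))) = -7148944332 / 1049375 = -6812.57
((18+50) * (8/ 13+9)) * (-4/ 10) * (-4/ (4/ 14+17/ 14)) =27200/ 39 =697.44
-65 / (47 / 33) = -2145 / 47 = -45.64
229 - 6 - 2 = 221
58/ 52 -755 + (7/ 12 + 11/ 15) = -587003/ 780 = -752.57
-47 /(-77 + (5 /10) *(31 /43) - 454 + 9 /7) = 28294 /318671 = 0.09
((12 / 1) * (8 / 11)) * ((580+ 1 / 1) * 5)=278880 / 11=25352.73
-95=-95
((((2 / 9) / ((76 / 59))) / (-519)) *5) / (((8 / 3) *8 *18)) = -295 / 68159232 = -0.00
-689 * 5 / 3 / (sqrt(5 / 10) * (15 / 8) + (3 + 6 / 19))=-58647680 / 142269 + 49745800 * sqrt(2) / 426807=-247.40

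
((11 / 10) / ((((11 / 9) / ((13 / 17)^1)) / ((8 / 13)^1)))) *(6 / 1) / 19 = 216 / 1615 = 0.13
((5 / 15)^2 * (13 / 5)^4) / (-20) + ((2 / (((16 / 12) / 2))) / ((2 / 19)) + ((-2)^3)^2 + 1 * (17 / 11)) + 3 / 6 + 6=124110829 / 1237500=100.29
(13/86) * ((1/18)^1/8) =13/12384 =0.00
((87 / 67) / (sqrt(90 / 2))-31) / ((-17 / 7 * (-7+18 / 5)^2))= 5425 / 4913-1015 * sqrt(5) / 329171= 1.10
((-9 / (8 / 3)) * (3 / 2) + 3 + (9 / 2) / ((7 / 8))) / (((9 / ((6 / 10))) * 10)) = 23 / 1120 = 0.02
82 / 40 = 41 / 20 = 2.05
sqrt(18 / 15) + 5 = sqrt(30) / 5 + 5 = 6.10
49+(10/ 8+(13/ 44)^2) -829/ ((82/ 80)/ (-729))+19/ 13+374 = 608841548225/ 1031888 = 590026.77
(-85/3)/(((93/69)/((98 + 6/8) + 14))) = -881705/372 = -2370.17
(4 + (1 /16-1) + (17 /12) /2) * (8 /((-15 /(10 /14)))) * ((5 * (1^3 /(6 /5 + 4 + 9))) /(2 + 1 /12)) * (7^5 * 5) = -4345810 /213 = -20402.86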